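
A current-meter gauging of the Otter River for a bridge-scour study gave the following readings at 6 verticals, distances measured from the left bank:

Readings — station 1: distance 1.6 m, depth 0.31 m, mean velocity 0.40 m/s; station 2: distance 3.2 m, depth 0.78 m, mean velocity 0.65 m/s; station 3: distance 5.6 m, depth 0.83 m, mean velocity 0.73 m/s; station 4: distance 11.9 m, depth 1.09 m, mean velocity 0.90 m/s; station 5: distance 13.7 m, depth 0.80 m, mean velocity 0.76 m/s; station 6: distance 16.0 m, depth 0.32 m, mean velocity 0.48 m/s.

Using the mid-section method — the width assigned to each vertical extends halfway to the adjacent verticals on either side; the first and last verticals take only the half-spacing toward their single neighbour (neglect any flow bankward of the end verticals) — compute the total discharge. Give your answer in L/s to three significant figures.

w_1 = (3.2 − 1.6)/2 = 0.8 m; q_1 = 0.40 × 0.31 × 0.8 = 0.09920 m³/s
w_2 = (5.6 − 1.6)/2 = 2 m; q_2 = 0.65 × 0.78 × 2 = 1.014 m³/s
w_3 = (11.9 − 3.2)/2 = 4.35 m; q_3 = 0.73 × 0.83 × 4.35 = 2.636 m³/s
w_4 = (13.7 − 5.6)/2 = 4.05 m; q_4 = 0.90 × 1.09 × 4.05 = 3.973 m³/s
w_5 = (16.0 − 11.9)/2 = 2.05 m; q_5 = 0.76 × 0.80 × 2.05 = 1.246 m³/s
w_6 = (16.0 − 13.7)/2 = 1.15 m; q_6 = 0.48 × 0.32 × 1.15 = 0.1766 m³/s
Q = Σ qᵢ = 9.145 m³/s
= 9.145 × 1000 = 9145 L/s

9140 L/s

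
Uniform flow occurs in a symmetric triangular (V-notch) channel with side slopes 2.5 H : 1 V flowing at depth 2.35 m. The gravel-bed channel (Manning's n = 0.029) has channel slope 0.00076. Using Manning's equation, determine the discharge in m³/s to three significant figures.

13.9 m³/s

A = z·y² = 2.5×2.35² = 13.81 m²
P = 2y√(1+z²) = 2×2.35×√(1+2.5²) = 12.66 m
R = A/P = 13.81/12.66 = 1.091 m
Q = (1/n)·A·R^(2/3)·S^(1/2) = (1/0.029) × 13.81 × 1.091^(2/3) × 0.00076^(1/2) = 13.91 m³/s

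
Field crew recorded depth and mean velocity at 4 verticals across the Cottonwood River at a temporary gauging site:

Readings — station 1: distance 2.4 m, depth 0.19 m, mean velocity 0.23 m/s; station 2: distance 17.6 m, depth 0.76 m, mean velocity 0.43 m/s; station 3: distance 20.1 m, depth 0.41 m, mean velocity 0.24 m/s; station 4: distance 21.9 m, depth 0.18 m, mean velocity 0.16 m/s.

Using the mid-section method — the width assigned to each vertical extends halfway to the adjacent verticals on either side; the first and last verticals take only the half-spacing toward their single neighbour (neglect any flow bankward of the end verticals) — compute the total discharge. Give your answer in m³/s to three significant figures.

w_1 = (17.6 − 2.4)/2 = 7.6 m; q_1 = 0.23 × 0.19 × 7.6 = 0.3321 m³/s
w_2 = (20.1 − 2.4)/2 = 8.85 m; q_2 = 0.43 × 0.76 × 8.85 = 2.892 m³/s
w_3 = (21.9 − 17.6)/2 = 2.15 m; q_3 = 0.24 × 0.41 × 2.15 = 0.2116 m³/s
w_4 = (21.9 − 20.1)/2 = 0.9 m; q_4 = 0.16 × 0.18 × 0.9 = 0.02592 m³/s
Q = Σ qᵢ = 3.462 m³/s

3.46 m³/s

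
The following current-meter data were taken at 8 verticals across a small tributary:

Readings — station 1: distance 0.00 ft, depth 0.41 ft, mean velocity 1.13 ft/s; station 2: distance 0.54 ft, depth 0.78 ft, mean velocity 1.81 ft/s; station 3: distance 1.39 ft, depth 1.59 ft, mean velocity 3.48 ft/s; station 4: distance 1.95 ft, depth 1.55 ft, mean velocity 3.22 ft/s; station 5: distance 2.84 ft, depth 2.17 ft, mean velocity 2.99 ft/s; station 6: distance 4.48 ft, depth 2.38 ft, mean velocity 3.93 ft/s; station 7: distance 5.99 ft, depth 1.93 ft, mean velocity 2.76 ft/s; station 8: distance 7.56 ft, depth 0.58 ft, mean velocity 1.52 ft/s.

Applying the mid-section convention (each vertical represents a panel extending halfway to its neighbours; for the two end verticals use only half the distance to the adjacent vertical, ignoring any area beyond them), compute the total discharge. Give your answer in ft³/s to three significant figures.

40.5 ft³/s

w_1 = (0.54 − 0.00)/2 = 0.27 ft; q_1 = 1.13 × 0.41 × 0.27 = 0.1251 ft³/s
w_2 = (1.39 − 0.00)/2 = 0.695 ft; q_2 = 1.81 × 0.78 × 0.695 = 0.9812 ft³/s
w_3 = (1.95 − 0.54)/2 = 0.705 ft; q_3 = 3.48 × 1.59 × 0.705 = 3.901 ft³/s
w_4 = (2.84 − 1.39)/2 = 0.725 ft; q_4 = 3.22 × 1.55 × 0.725 = 3.618 ft³/s
w_5 = (4.48 − 1.95)/2 = 1.265 ft; q_5 = 2.99 × 2.17 × 1.265 = 8.208 ft³/s
w_6 = (5.99 − 2.84)/2 = 1.575 ft; q_6 = 3.93 × 2.38 × 1.575 = 14.73 ft³/s
w_7 = (7.56 − 4.48)/2 = 1.54 ft; q_7 = 2.76 × 1.93 × 1.54 = 8.203 ft³/s
w_8 = (7.56 − 5.99)/2 = 0.785 ft; q_8 = 1.52 × 0.58 × 0.785 = 0.6921 ft³/s
Q = Σ qᵢ = 40.46 ft³/s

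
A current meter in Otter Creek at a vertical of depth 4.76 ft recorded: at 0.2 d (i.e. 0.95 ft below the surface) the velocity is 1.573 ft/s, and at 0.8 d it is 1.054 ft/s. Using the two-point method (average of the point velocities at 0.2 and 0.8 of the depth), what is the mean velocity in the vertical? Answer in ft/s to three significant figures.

1.31 ft/s

v̄ = (1.573 + 1.054) / 2 = 1.314 ft/s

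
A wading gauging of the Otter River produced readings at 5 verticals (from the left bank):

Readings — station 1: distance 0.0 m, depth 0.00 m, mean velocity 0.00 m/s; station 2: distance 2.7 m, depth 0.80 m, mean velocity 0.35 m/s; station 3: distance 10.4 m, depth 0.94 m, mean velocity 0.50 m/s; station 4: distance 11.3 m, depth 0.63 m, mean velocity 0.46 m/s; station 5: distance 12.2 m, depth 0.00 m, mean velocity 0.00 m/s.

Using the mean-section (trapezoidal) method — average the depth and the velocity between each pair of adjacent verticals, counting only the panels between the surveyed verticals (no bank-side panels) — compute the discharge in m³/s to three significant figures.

Panel 1-2: Δb = 2.7 m, d̄ = (0.00+0.80)/2 = 0.4, v̄ = (0.00+0.35)/2 = 0.175 → q = 2.7×0.4×0.175 = 0.1890 m³/s
Panel 2-3: Δb = 7.7 m, d̄ = (0.80+0.94)/2 = 0.87, v̄ = (0.35+0.50)/2 = 0.425 → q = 7.7×0.87×0.425 = 2.847 m³/s
Panel 3-4: Δb = 0.9 m, d̄ = (0.94+0.63)/2 = 0.785, v̄ = (0.50+0.46)/2 = 0.48 → q = 0.9×0.785×0.48 = 0.3391 m³/s
Panel 4-5: Δb = 0.9 m, d̄ = (0.63+0.00)/2 = 0.315, v̄ = (0.46+0.00)/2 = 0.23 → q = 0.9×0.315×0.23 = 0.06521 m³/s
Q = Σ q = 3.440 m³/s

3.44 m³/s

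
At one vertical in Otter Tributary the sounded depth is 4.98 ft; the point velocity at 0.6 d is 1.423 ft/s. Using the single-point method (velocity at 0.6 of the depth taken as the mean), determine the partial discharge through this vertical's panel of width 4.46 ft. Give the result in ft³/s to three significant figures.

v̄ = v₀.₆ = 1.423 ft/s
q = v̄ × d × w = 1.423 × 4.98 × 4.46 = 31.61 ft³/s

31.6 ft³/s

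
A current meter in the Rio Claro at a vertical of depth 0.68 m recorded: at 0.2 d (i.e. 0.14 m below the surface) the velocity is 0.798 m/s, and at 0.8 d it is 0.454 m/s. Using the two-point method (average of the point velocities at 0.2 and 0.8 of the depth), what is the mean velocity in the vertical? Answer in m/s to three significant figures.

v̄ = (0.798 + 0.454) / 2 = 0.6260 m/s

0.626 m/s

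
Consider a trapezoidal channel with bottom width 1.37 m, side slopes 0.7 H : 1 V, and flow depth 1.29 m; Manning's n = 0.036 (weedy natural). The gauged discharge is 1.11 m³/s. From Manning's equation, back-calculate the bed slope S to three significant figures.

0.000331

A = (b + z·y)·y = (1.37 + 0.7×1.29)×1.29 = 2.932 m²
P = b + 2y√(1+z²) = 1.37 + 2×1.29×√(1+0.7²) = 4.519 m
R = A/P = 2.932/4.519 = 0.6488 m
S = (Q·n / (1·A·R^(2/3)))² = (1.11×0.036 / (1×2.932×0.7495))² = 0.0003307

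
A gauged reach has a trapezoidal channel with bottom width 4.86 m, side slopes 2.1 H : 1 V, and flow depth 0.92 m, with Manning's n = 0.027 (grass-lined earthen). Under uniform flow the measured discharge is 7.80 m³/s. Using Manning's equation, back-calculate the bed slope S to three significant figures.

A = (b + z·y)·y = (4.86 + 2.1×0.92)×0.92 = 6.249 m²
P = b + 2y√(1+z²) = 4.86 + 2×0.92×√(1+2.1²) = 9.140 m
R = A/P = 6.249/9.140 = 0.6837 m
S = (Q·n / (1·A·R^(2/3)))² = (7.80×0.027 / (1×6.249×0.7761))² = 0.001886

0.00189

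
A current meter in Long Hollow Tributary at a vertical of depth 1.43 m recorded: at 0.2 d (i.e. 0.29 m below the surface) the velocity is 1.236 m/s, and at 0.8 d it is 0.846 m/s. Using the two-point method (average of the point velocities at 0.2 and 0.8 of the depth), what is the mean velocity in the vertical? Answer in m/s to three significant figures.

v̄ = (1.236 + 0.846) / 2 = 1.041 m/s

1.04 m/s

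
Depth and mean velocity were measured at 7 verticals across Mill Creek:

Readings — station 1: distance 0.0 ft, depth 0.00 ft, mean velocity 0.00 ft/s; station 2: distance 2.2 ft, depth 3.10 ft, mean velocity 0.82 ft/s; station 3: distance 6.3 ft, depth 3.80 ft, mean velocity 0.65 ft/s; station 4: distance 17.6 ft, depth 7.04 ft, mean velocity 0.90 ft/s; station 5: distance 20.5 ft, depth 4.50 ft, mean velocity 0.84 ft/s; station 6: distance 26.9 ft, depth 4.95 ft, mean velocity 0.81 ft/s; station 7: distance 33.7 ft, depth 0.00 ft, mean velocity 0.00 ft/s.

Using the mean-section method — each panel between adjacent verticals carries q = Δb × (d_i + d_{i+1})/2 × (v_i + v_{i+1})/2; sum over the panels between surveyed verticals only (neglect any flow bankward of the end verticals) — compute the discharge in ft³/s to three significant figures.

106 ft³/s

Panel 1-2: Δb = 2.2 ft, d̄ = (0.00+3.10)/2 = 1.55, v̄ = (0.00+0.82)/2 = 0.41 → q = 2.2×1.55×0.41 = 1.398 ft³/s
Panel 2-3: Δb = 4.1 ft, d̄ = (3.10+3.80)/2 = 3.45, v̄ = (0.82+0.65)/2 = 0.735 → q = 4.1×3.45×0.735 = 10.40 ft³/s
Panel 3-4: Δb = 11.3 ft, d̄ = (3.80+7.04)/2 = 5.42, v̄ = (0.65+0.90)/2 = 0.775 → q = 11.3×5.42×0.775 = 47.47 ft³/s
Panel 4-5: Δb = 2.9 ft, d̄ = (7.04+4.50)/2 = 5.77, v̄ = (0.90+0.84)/2 = 0.87 → q = 2.9×5.77×0.87 = 14.56 ft³/s
Panel 5-6: Δb = 6.4 ft, d̄ = (4.50+4.95)/2 = 4.725, v̄ = (0.84+0.81)/2 = 0.825 → q = 6.4×4.725×0.825 = 24.95 ft³/s
Panel 6-7: Δb = 6.8 ft, d̄ = (4.95+0.00)/2 = 2.475, v̄ = (0.81+0.00)/2 = 0.405 → q = 6.8×2.475×0.405 = 6.816 ft³/s
Q = Σ q = 105.6 ft³/s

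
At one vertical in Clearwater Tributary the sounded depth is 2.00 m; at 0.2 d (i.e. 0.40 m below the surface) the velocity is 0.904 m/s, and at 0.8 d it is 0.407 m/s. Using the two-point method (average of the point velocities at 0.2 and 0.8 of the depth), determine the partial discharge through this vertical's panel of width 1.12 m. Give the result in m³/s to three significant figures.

v̄ = (0.904 + 0.407) / 2 = 0.6555 m/s
q = v̄ × d × w = 0.6555 × 2.00 × 1.12 = 1.468 m³/s

1.47 m³/s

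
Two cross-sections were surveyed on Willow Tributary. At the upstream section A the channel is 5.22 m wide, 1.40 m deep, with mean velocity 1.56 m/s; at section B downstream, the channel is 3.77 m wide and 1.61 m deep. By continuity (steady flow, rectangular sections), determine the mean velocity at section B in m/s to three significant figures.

Q = A₁V₁ = (5.22×1.40) × 1.56 = 11.40 m³/s
A₂ = 3.77 × 1.61 = 6.070 m²
V₂ = Q/A₂ = 11.40/6.070 = 1.878 m/s

1.88 m/s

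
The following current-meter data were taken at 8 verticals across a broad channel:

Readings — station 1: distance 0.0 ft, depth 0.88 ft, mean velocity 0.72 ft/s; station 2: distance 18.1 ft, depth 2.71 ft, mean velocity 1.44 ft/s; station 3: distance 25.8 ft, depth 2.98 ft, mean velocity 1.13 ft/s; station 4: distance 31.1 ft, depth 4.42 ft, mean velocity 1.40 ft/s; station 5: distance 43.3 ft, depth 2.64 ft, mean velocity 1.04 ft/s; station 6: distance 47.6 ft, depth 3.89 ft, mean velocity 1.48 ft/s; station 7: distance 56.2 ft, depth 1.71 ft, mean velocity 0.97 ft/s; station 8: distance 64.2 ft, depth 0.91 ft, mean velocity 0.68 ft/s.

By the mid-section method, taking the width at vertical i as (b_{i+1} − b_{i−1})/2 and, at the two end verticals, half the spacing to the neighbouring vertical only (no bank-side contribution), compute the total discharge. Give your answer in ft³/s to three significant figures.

w_1 = (18.1 − 0.0)/2 = 9.05 ft; q_1 = 0.72 × 0.88 × 9.05 = 5.734 ft³/s
w_2 = (25.8 − 0.0)/2 = 12.9 ft; q_2 = 1.44 × 2.71 × 12.9 = 50.34 ft³/s
w_3 = (31.1 − 18.1)/2 = 6.5 ft; q_3 = 1.13 × 2.98 × 6.5 = 21.89 ft³/s
w_4 = (43.3 − 25.8)/2 = 8.75 ft; q_4 = 1.40 × 4.42 × 8.75 = 54.15 ft³/s
w_5 = (47.6 − 31.1)/2 = 8.25 ft; q_5 = 1.04 × 2.64 × 8.25 = 22.65 ft³/s
w_6 = (56.2 − 43.3)/2 = 6.45 ft; q_6 = 1.48 × 3.89 × 6.45 = 37.13 ft³/s
w_7 = (64.2 − 47.6)/2 = 8.3 ft; q_7 = 0.97 × 1.71 × 8.3 = 13.77 ft³/s
w_8 = (64.2 − 56.2)/2 = 4 ft; q_8 = 0.68 × 0.91 × 4 = 2.475 ft³/s
Q = Σ qᵢ = 208.1 ft³/s

208 ft³/s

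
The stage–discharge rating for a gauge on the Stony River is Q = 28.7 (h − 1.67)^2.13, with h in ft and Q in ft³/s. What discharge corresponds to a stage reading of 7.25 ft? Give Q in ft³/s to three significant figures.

Q = 28.7 × (7.25 − 1.67)^2.13 = 28.7 × 5.58^2.13 = 1117 ft³/s

1120 ft³/s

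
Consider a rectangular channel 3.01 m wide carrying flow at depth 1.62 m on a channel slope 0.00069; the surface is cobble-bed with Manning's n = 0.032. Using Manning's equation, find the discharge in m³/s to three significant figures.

A = b·y = 3.01 × 1.62 = 4.876 m²
P = b + 2y = 3.01 + 2×1.62 = 6.250 m
R = A/P = 4.876/6.250 = 0.7802 m
Q = (1/n)·A·R^(2/3)·S^(1/2) = (1/0.032) × 4.876 × 0.7802^(2/3) × 0.00069^(1/2) = 3.392 m³/s

3.39 m³/s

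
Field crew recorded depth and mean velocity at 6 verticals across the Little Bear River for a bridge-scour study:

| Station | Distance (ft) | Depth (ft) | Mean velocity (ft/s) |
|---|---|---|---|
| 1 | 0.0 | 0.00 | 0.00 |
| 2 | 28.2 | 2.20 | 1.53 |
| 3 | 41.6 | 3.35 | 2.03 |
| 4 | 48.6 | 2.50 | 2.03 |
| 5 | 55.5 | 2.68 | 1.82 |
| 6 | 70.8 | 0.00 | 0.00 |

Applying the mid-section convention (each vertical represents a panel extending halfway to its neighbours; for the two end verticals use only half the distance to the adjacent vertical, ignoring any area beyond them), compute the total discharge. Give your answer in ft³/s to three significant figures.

229 ft³/s

w_2 = (41.6 − 0.0)/2 = 20.8 ft; q_2 = 1.53 × 2.20 × 20.8 = 70.01 ft³/s
w_3 = (48.6 − 28.2)/2 = 10.2 ft; q_3 = 2.03 × 3.35 × 10.2 = 69.37 ft³/s
w_4 = (55.5 − 41.6)/2 = 6.95 ft; q_4 = 2.03 × 2.50 × 6.95 = 35.27 ft³/s
w_5 = (70.8 − 48.6)/2 = 11.1 ft; q_5 = 1.82 × 2.68 × 11.1 = 54.14 ft³/s
Stations 1, 6 contribute zero (depth or velocity is 0).
Q = Σ qᵢ = 228.8 ft³/s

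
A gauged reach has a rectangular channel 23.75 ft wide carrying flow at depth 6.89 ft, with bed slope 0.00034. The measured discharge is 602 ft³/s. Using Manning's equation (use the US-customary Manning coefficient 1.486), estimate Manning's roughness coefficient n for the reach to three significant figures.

A = b·y = 23.75 × 6.89 = 163.6 ft²
P = b + 2y = 23.75 + 2×6.89 = 37.53 ft
R = A/P = 163.6/37.53 = 4.360 ft
n = (1.486/Q)·A·R^(2/3)·S^(1/2) = (1.486/602) × 163.6 × 2.669 × 0.01844 = 0.01988

0.0199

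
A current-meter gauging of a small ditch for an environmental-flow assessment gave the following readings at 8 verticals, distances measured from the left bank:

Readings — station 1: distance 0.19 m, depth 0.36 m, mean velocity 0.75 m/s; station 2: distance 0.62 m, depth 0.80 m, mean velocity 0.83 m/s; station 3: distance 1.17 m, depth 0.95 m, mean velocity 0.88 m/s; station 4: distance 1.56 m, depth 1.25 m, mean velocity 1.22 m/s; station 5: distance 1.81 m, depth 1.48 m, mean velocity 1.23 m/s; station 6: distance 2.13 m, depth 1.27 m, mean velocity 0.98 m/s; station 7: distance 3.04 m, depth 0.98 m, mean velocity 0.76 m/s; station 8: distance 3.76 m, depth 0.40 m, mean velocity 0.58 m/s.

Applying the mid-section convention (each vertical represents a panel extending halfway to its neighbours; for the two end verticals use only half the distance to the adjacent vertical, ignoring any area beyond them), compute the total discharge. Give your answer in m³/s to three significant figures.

3.24 m³/s

w_1 = (0.62 − 0.19)/2 = 0.215 m; q_1 = 0.75 × 0.36 × 0.215 = 0.05805 m³/s
w_2 = (1.17 − 0.19)/2 = 0.49 m; q_2 = 0.83 × 0.80 × 0.49 = 0.3254 m³/s
w_3 = (1.56 − 0.62)/2 = 0.47 m; q_3 = 0.88 × 0.95 × 0.47 = 0.3929 m³/s
w_4 = (1.81 − 1.17)/2 = 0.32 m; q_4 = 1.22 × 1.25 × 0.32 = 0.4880 m³/s
w_5 = (2.13 − 1.56)/2 = 0.285 m; q_5 = 1.23 × 1.48 × 0.285 = 0.5188 m³/s
w_6 = (3.04 − 1.81)/2 = 0.615 m; q_6 = 0.98 × 1.27 × 0.615 = 0.7654 m³/s
w_7 = (3.76 − 2.13)/2 = 0.815 m; q_7 = 0.76 × 0.98 × 0.815 = 0.6070 m³/s
w_8 = (3.76 − 3.04)/2 = 0.36 m; q_8 = 0.58 × 0.40 × 0.36 = 0.08352 m³/s
Q = Σ qᵢ = 3.239 m³/s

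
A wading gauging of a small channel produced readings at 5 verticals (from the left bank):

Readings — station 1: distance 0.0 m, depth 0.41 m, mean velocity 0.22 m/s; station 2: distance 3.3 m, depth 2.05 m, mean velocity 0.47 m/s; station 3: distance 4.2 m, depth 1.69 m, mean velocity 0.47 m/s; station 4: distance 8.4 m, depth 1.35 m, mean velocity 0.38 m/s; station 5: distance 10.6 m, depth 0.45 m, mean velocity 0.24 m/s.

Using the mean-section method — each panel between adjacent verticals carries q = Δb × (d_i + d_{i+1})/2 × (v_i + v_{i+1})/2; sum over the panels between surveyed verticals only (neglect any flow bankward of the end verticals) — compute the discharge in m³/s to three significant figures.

Panel 1-2: Δb = 3.3 m, d̄ = (0.41+2.05)/2 = 1.23, v̄ = (0.22+0.47)/2 = 0.345 → q = 3.3×1.23×0.345 = 1.400 m³/s
Panel 2-3: Δb = 0.9 m, d̄ = (2.05+1.69)/2 = 1.87, v̄ = (0.47+0.47)/2 = 0.47 → q = 0.9×1.87×0.47 = 0.7910 m³/s
Panel 3-4: Δb = 4.2 m, d̄ = (1.69+1.35)/2 = 1.52, v̄ = (0.47+0.38)/2 = 0.425 → q = 4.2×1.52×0.425 = 2.713 m³/s
Panel 4-5: Δb = 2.2 m, d̄ = (1.35+0.45)/2 = 0.9, v̄ = (0.38+0.24)/2 = 0.31 → q = 2.2×0.9×0.31 = 0.6138 m³/s
Q = Σ q = 5.518 m³/s

5.52 m³/s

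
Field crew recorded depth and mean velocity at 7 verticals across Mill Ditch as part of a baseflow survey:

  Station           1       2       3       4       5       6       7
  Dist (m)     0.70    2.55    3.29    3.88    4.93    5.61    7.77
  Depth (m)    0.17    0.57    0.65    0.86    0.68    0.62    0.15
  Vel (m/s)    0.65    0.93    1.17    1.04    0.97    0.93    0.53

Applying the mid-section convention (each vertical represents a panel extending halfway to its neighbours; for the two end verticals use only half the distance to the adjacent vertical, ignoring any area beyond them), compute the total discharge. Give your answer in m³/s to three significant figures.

3.50 m³/s

w_1 = (2.55 − 0.70)/2 = 0.925 m; q_1 = 0.65 × 0.17 × 0.925 = 0.1022 m³/s
w_2 = (3.29 − 0.70)/2 = 1.295 m; q_2 = 0.93 × 0.57 × 1.295 = 0.6865 m³/s
w_3 = (3.88 − 2.55)/2 = 0.665 m; q_3 = 1.17 × 0.65 × 0.665 = 0.5057 m³/s
w_4 = (4.93 − 3.29)/2 = 0.82 m; q_4 = 1.04 × 0.86 × 0.82 = 0.7334 m³/s
w_5 = (5.61 − 3.88)/2 = 0.865 m; q_5 = 0.97 × 0.68 × 0.865 = 0.5706 m³/s
w_6 = (7.77 − 4.93)/2 = 1.42 m; q_6 = 0.93 × 0.62 × 1.42 = 0.8188 m³/s
w_7 = (7.77 − 5.61)/2 = 1.08 m; q_7 = 0.53 × 0.15 × 1.08 = 0.08586 m³/s
Q = Σ qᵢ = 3.503 m³/s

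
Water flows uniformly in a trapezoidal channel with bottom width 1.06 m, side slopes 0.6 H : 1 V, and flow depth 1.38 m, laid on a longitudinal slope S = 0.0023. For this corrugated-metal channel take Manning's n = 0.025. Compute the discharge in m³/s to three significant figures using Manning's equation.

3.59 m³/s

A = (b + z·y)·y = (1.06 + 0.6×1.38)×1.38 = 2.605 m²
P = b + 2y√(1+z²) = 1.06 + 2×1.38×√(1+0.6²) = 4.279 m
R = A/P = 2.605/4.279 = 0.6089 m
Q = (1/n)·A·R^(2/3)·S^(1/2) = (1/0.025) × 2.605 × 0.6089^(2/3) × 0.0023^(1/2) = 3.591 m³/s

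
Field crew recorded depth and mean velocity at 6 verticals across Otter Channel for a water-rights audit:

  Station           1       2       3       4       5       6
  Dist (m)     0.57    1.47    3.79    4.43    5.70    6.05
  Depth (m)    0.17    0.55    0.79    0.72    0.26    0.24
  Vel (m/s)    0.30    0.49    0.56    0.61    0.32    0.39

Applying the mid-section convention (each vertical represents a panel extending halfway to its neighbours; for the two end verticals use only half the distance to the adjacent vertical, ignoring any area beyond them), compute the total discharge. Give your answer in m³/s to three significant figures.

w_1 = (1.47 − 0.57)/2 = 0.45 m; q_1 = 0.30 × 0.17 × 0.45 = 0.02295 m³/s
w_2 = (3.79 − 0.57)/2 = 1.61 m; q_2 = 0.49 × 0.55 × 1.61 = 0.4339 m³/s
w_3 = (4.43 − 1.47)/2 = 1.48 m; q_3 = 0.56 × 0.79 × 1.48 = 0.6548 m³/s
w_4 = (5.70 − 3.79)/2 = 0.955 m; q_4 = 0.61 × 0.72 × 0.955 = 0.4194 m³/s
w_5 = (6.05 − 4.43)/2 = 0.81 m; q_5 = 0.32 × 0.26 × 0.81 = 0.06739 m³/s
w_6 = (6.05 − 5.70)/2 = 0.175 m; q_6 = 0.39 × 0.24 × 0.175 = 0.01638 m³/s
Q = Σ qᵢ = 1.615 m³/s

1.61 m³/s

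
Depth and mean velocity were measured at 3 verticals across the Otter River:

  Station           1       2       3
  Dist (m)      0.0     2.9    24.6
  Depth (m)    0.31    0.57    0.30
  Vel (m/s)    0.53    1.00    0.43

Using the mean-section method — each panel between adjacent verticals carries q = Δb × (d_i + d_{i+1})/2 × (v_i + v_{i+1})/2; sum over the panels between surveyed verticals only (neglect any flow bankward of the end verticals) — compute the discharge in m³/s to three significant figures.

Panel 1-2: Δb = 2.9 m, d̄ = (0.31+0.57)/2 = 0.44, v̄ = (0.53+1.00)/2 = 0.765 → q = 2.9×0.44×0.765 = 0.9761 m³/s
Panel 2-3: Δb = 21.7 m, d̄ = (0.57+0.30)/2 = 0.435, v̄ = (1.00+0.43)/2 = 0.715 → q = 21.7×0.435×0.715 = 6.749 m³/s
Q = Σ q = 7.725 m³/s

7.73 m³/s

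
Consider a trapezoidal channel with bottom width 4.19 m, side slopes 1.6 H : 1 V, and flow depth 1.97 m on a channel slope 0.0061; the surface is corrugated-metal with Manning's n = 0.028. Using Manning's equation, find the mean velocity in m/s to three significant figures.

3.23 m/s

A = (b + z·y)·y = (4.19 + 1.6×1.97)×1.97 = 14.46 m²
P = b + 2y√(1+z²) = 4.19 + 2×1.97×√(1+1.6²) = 11.62 m
R = A/P = 14.46/11.62 = 1.244 m
Q = (1/n)·A·R^(2/3)·S^(1/2) = (1/0.028) × 14.46 × 1.244^(2/3) × 0.0061^(1/2) = 46.67 m³/s
V = Q/A = 46.67/14.46 = 3.227 m/s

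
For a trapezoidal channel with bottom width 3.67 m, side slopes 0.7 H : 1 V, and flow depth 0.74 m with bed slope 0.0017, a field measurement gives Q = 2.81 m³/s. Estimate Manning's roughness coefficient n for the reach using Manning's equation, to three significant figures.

A = (b + z·y)·y = (3.67 + 0.7×0.74)×0.74 = 3.099 m²
P = b + 2y√(1+z²) = 3.67 + 2×0.74×√(1+0.7²) = 5.477 m
R = A/P = 3.099/5.477 = 0.5659 m
n = (1/Q)·A·R^(2/3)·S^(1/2) = (1/2.81) × 3.099 × 0.6842 × 0.04123 = 0.03111

0.0311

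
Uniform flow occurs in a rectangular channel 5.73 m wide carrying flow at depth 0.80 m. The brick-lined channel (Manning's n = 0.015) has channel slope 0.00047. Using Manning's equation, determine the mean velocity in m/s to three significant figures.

1.06 m/s

A = b·y = 5.73 × 0.80 = 4.584 m²
P = b + 2y = 5.73 + 2×0.80 = 7.330 m
R = A/P = 4.584/7.330 = 0.6254 m
Q = (1/n)·A·R^(2/3)·S^(1/2) = (1/0.015) × 4.584 × 0.6254^(2/3) × 0.00047^(1/2) = 4.845 m³/s
V = Q/A = 4.845/4.584 = 1.057 m/s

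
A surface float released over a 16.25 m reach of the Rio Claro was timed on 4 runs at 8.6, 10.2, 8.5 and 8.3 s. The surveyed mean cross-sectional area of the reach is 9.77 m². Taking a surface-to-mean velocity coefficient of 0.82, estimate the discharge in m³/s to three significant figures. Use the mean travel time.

14.6 m³/s

t̄ = (8.6 + 10.2 + 8.5 + 8.3) / 4 = 8.9 s
v_surface = L / t̄ = 16.25 / 8.9 = 1.826 m/s
v_mean = 0.82 × 1.826 = 1.497 m/s
Q = A × v_mean = 9.77 × 1.497 = 14.63 m³/s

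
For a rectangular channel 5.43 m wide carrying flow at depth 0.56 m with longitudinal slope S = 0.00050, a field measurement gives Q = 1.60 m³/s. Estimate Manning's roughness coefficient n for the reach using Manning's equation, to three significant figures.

0.0255

A = b·y = 5.43 × 0.56 = 3.041 m²
P = b + 2y = 5.43 + 2×0.56 = 6.550 m
R = A/P = 3.041/6.550 = 0.4642 m
n = (1/Q)·A·R^(2/3)·S^(1/2) = (1/1.60) × 3.041 × 0.5996 × 0.02236 = 0.02548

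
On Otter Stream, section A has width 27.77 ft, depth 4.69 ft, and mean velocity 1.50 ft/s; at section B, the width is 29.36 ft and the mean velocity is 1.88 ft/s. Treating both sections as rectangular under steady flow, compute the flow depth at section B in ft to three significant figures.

3.54 ft

Q = A₁V₁ = (27.77×4.69) × 1.50 = 195.4 ft³/s
d₂ = Q/(b₂ V₂) = 195.4/(29.36×1.88) = 3.539 ft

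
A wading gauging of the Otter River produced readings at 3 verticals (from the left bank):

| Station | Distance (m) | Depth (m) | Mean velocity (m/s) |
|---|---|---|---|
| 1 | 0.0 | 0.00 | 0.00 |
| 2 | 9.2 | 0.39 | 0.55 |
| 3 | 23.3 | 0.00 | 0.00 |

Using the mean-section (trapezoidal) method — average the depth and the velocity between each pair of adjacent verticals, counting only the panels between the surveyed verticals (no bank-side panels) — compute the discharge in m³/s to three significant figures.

1.25 m³/s

Panel 1-2: Δb = 9.2 m, d̄ = (0.00+0.39)/2 = 0.195, v̄ = (0.00+0.55)/2 = 0.275 → q = 9.2×0.195×0.275 = 0.4934 m³/s
Panel 2-3: Δb = 14.1 m, d̄ = (0.39+0.00)/2 = 0.195, v̄ = (0.55+0.00)/2 = 0.275 → q = 14.1×0.195×0.275 = 0.7561 m³/s
Q = Σ q = 1.249 m³/s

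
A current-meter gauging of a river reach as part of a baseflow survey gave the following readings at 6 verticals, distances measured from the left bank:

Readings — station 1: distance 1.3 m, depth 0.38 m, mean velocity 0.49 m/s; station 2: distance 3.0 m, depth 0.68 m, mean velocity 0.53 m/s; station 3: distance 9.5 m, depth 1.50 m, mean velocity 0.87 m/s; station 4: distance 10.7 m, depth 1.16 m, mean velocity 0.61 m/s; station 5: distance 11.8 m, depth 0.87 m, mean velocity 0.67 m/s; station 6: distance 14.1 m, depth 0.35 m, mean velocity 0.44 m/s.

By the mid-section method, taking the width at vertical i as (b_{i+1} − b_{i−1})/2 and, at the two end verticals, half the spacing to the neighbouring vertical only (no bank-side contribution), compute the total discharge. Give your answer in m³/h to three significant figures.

31100 m³/h

w_1 = (3.0 − 1.3)/2 = 0.85 m; q_1 = 0.49 × 0.38 × 0.85 = 0.1583 m³/s
w_2 = (9.5 − 1.3)/2 = 4.1 m; q_2 = 0.53 × 0.68 × 4.1 = 1.478 m³/s
w_3 = (10.7 − 3.0)/2 = 3.85 m; q_3 = 0.87 × 1.50 × 3.85 = 5.024 m³/s
w_4 = (11.8 − 9.5)/2 = 1.15 m; q_4 = 0.61 × 1.16 × 1.15 = 0.8137 m³/s
w_5 = (14.1 − 10.7)/2 = 1.7 m; q_5 = 0.67 × 0.87 × 1.7 = 0.9909 m³/s
w_6 = (14.1 − 11.8)/2 = 1.15 m; q_6 = 0.44 × 0.35 × 1.15 = 0.1771 m³/s
Q = Σ qᵢ = 8.642 m³/s
= 8.642 × 3600 = 31110 m³/h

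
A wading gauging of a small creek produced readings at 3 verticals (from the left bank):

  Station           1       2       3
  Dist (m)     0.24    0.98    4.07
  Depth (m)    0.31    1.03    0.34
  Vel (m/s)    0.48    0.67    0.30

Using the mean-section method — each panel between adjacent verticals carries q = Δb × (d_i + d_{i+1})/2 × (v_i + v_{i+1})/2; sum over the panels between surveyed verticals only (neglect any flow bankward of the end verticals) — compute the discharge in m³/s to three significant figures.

Panel 1-2: Δb = 0.74 m, d̄ = (0.31+1.03)/2 = 0.67, v̄ = (0.48+0.67)/2 = 0.575 → q = 0.74×0.67×0.575 = 0.2851 m³/s
Panel 2-3: Δb = 3.09 m, d̄ = (1.03+0.34)/2 = 0.685, v̄ = (0.67+0.30)/2 = 0.485 → q = 3.09×0.685×0.485 = 1.027 m³/s
Q = Σ q = 1.312 m³/s

1.31 m³/s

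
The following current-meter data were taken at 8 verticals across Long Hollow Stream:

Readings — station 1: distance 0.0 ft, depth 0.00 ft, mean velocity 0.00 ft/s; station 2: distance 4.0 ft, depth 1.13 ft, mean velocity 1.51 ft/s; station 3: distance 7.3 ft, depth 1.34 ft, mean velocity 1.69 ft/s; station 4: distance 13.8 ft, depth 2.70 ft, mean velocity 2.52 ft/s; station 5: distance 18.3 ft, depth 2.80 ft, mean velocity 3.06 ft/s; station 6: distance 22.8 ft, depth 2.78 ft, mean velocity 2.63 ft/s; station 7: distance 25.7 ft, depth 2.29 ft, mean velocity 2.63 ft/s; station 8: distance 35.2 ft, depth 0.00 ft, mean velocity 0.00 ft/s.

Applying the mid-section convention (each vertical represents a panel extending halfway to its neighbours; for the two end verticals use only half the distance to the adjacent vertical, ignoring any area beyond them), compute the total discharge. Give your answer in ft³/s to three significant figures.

w_2 = (7.3 − 0.0)/2 = 3.65 ft; q_2 = 1.51 × 1.13 × 3.65 = 6.228 ft³/s
w_3 = (13.8 − 4.0)/2 = 4.9 ft; q_3 = 1.69 × 1.34 × 4.9 = 11.10 ft³/s
w_4 = (18.3 − 7.3)/2 = 5.5 ft; q_4 = 2.52 × 2.70 × 5.5 = 37.42 ft³/s
w_5 = (22.8 − 13.8)/2 = 4.5 ft; q_5 = 3.06 × 2.80 × 4.5 = 38.56 ft³/s
w_6 = (25.7 − 18.3)/2 = 3.7 ft; q_6 = 2.63 × 2.78 × 3.7 = 27.05 ft³/s
w_7 = (35.2 − 22.8)/2 = 6.2 ft; q_7 = 2.63 × 2.29 × 6.2 = 37.34 ft³/s
Stations 1, 8 contribute zero (depth or velocity is 0).
Q = Σ qᵢ = 157.7 ft³/s

158 ft³/s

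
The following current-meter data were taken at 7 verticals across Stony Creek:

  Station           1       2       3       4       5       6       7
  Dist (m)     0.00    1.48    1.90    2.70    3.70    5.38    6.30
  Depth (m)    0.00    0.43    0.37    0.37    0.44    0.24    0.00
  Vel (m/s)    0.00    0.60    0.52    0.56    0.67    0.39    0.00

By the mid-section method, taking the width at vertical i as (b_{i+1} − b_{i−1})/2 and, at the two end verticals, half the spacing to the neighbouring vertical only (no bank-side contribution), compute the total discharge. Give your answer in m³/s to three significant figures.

w_2 = (1.90 − 0.00)/2 = 0.95 m; q_2 = 0.60 × 0.43 × 0.95 = 0.2451 m³/s
w_3 = (2.70 − 1.48)/2 = 0.61 m; q_3 = 0.52 × 0.37 × 0.61 = 0.1174 m³/s
w_4 = (3.70 − 1.90)/2 = 0.9 m; q_4 = 0.56 × 0.37 × 0.9 = 0.1865 m³/s
w_5 = (5.38 − 2.70)/2 = 1.34 m; q_5 = 0.67 × 0.44 × 1.34 = 0.3950 m³/s
w_6 = (6.30 − 3.70)/2 = 1.3 m; q_6 = 0.39 × 0.24 × 1.3 = 0.1217 m³/s
Stations 1, 7 contribute zero (depth or velocity is 0).
Q = Σ qᵢ = 1.066 m³/s

1.07 m³/s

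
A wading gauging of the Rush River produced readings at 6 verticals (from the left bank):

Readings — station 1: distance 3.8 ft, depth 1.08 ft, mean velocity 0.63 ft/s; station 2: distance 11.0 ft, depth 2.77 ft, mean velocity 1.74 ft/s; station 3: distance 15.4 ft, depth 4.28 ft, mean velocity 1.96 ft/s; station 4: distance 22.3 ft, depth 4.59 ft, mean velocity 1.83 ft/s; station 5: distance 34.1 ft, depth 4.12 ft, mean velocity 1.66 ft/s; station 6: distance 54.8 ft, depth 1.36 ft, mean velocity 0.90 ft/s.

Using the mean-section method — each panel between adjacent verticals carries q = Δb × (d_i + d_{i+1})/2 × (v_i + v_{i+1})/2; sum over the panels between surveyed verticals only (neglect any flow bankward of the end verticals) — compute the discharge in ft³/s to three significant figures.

265 ft³/s

Panel 1-2: Δb = 7.2 ft, d̄ = (1.08+2.77)/2 = 1.925, v̄ = (0.63+1.74)/2 = 1.185 → q = 7.2×1.925×1.185 = 16.42 ft³/s
Panel 2-3: Δb = 4.4 ft, d̄ = (2.77+4.28)/2 = 3.525, v̄ = (1.74+1.96)/2 = 1.85 → q = 4.4×3.525×1.85 = 28.69 ft³/s
Panel 3-4: Δb = 6.9 ft, d̄ = (4.28+4.59)/2 = 4.435, v̄ = (1.96+1.83)/2 = 1.895 → q = 6.9×4.435×1.895 = 57.99 ft³/s
Panel 4-5: Δb = 11.8 ft, d̄ = (4.59+4.12)/2 = 4.355, v̄ = (1.83+1.66)/2 = 1.745 → q = 11.8×4.355×1.745 = 89.67 ft³/s
Panel 5-6: Δb = 20.7 ft, d̄ = (4.12+1.36)/2 = 2.74, v̄ = (1.66+0.90)/2 = 1.28 → q = 20.7×2.74×1.28 = 72.60 ft³/s
Q = Σ q = 265.4 ft³/s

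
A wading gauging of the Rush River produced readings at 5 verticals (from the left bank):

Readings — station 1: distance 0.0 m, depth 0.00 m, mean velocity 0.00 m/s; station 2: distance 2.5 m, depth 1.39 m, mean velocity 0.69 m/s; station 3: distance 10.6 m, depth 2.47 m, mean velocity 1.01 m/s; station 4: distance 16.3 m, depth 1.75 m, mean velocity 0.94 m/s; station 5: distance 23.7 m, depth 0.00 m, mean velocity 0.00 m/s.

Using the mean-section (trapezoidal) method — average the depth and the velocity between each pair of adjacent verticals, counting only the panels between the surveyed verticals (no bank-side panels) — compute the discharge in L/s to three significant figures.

28700 L/s

Panel 1-2: Δb = 2.5 m, d̄ = (0.00+1.39)/2 = 0.695, v̄ = (0.00+0.69)/2 = 0.345 → q = 2.5×0.695×0.345 = 0.5994 m³/s
Panel 2-3: Δb = 8.1 m, d̄ = (1.39+2.47)/2 = 1.93, v̄ = (0.69+1.01)/2 = 0.85 → q = 8.1×1.93×0.85 = 13.29 m³/s
Panel 3-4: Δb = 5.7 m, d̄ = (2.47+1.75)/2 = 2.11, v̄ = (1.01+0.94)/2 = 0.975 → q = 5.7×2.11×0.975 = 11.73 m³/s
Panel 4-5: Δb = 7.4 m, d̄ = (1.75+0.00)/2 = 0.875, v̄ = (0.94+0.00)/2 = 0.47 → q = 7.4×0.875×0.47 = 3.043 m³/s
Q = Σ q = 28.66 m³/s
= 28.66 × 1000 = 28660 L/s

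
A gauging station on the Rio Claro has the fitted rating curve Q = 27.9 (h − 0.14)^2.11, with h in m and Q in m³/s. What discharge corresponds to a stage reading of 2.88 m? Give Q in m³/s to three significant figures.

234 m³/s

Q = 27.9 × (2.88 − 0.14)^2.11 = 27.9 × 2.74^2.11 = 234.0 m³/s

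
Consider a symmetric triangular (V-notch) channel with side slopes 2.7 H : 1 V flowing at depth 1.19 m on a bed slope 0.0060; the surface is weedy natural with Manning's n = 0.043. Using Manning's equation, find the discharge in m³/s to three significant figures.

A = z·y² = 2.7×1.19² = 3.823 m²
P = 2y√(1+z²) = 2×1.19×√(1+2.7²) = 6.853 m
R = A/P = 3.823/6.853 = 0.5580 m
Q = (1/n)·A·R^(2/3)·S^(1/2) = (1/0.043) × 3.823 × 0.5580^(2/3) × 0.0060^(1/2) = 4.668 m³/s

4.67 m³/s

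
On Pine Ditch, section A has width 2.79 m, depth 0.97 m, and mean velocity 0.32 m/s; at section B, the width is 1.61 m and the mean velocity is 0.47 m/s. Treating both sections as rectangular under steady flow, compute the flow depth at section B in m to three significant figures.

1.14 m

Q = A₁V₁ = (2.79×0.97) × 0.32 = 0.8660 m³/s
d₂ = Q/(b₂ V₂) = 0.8660/(1.61×0.47) = 1.144 m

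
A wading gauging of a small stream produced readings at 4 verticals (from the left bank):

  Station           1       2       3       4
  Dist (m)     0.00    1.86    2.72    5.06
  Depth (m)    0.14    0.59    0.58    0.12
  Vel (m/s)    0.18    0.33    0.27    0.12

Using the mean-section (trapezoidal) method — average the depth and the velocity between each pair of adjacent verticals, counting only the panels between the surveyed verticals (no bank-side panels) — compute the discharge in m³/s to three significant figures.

Panel 1-2: Δb = 1.86 m, d̄ = (0.14+0.59)/2 = 0.365, v̄ = (0.18+0.33)/2 = 0.255 → q = 1.86×0.365×0.255 = 0.1731 m³/s
Panel 2-3: Δb = 0.86 m, d̄ = (0.59+0.58)/2 = 0.585, v̄ = (0.33+0.27)/2 = 0.3 → q = 0.86×0.585×0.3 = 0.1509 m³/s
Panel 3-4: Δb = 2.34 m, d̄ = (0.58+0.12)/2 = 0.35, v̄ = (0.27+0.12)/2 = 0.195 → q = 2.34×0.35×0.195 = 0.1597 m³/s
Q = Σ q = 0.4838 m³/s

0.484 m³/s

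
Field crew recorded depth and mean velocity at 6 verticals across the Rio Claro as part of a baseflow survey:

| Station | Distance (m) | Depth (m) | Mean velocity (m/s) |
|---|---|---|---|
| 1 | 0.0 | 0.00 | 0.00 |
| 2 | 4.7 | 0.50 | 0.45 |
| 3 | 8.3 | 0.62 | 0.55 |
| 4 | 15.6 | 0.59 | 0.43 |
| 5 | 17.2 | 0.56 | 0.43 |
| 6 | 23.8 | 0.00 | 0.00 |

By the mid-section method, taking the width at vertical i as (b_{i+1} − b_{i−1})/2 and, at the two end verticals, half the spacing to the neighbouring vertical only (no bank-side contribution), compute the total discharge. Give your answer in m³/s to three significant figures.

4.91 m³/s

w_2 = (8.3 − 0.0)/2 = 4.15 m; q_2 = 0.45 × 0.50 × 4.15 = 0.9338 m³/s
w_3 = (15.6 − 4.7)/2 = 5.45 m; q_3 = 0.55 × 0.62 × 5.45 = 1.858 m³/s
w_4 = (17.2 − 8.3)/2 = 4.45 m; q_4 = 0.43 × 0.59 × 4.45 = 1.129 m³/s
w_5 = (23.8 − 15.6)/2 = 4.1 m; q_5 = 0.43 × 0.56 × 4.1 = 0.9873 m³/s
Stations 1, 6 contribute zero (depth or velocity is 0).
Q = Σ qᵢ = 4.908 m³/s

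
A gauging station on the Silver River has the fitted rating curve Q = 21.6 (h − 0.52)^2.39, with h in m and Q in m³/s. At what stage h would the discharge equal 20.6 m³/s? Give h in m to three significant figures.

1.50 m

h − h₀ = (Q/C)^(1/b) = (20.6/21.6)^(1/2.39) = 0.9804 m
h = 0.52 + 0.9804 = 1.500 m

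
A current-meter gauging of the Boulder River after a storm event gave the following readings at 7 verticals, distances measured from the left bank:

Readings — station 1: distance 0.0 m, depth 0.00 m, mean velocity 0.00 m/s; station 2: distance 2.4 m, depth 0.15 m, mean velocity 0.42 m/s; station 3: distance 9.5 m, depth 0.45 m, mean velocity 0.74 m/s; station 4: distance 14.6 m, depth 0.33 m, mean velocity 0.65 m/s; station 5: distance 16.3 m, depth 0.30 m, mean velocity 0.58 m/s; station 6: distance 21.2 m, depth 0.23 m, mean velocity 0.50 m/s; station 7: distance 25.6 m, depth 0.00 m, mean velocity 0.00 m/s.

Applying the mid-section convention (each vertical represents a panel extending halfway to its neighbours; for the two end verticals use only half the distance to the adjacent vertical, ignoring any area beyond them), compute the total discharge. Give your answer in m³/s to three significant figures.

4.17 m³/s

w_2 = (9.5 − 0.0)/2 = 4.75 m; q_2 = 0.42 × 0.15 × 4.75 = 0.2993 m³/s
w_3 = (14.6 − 2.4)/2 = 6.1 m; q_3 = 0.74 × 0.45 × 6.1 = 2.031 m³/s
w_4 = (16.3 − 9.5)/2 = 3.4 m; q_4 = 0.65 × 0.33 × 3.4 = 0.7293 m³/s
w_5 = (21.2 − 14.6)/2 = 3.3 m; q_5 = 0.58 × 0.30 × 3.3 = 0.5742 m³/s
w_6 = (25.6 − 16.3)/2 = 4.65 m; q_6 = 0.50 × 0.23 × 4.65 = 0.5348 m³/s
Stations 1, 7 contribute zero (depth or velocity is 0).
Q = Σ qᵢ = 4.169 m³/s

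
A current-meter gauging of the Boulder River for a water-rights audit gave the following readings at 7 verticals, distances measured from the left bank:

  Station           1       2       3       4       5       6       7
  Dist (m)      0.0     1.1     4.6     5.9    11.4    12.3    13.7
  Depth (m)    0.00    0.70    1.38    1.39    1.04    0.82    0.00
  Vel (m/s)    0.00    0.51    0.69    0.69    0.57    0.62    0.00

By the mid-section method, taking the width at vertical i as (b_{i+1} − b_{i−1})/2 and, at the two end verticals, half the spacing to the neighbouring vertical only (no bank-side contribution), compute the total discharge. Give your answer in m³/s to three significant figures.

w_2 = (4.6 − 0.0)/2 = 2.3 m; q_2 = 0.51 × 0.70 × 2.3 = 0.8211 m³/s
w_3 = (5.9 − 1.1)/2 = 2.4 m; q_3 = 0.69 × 1.38 × 2.4 = 2.285 m³/s
w_4 = (11.4 − 4.6)/2 = 3.4 m; q_4 = 0.69 × 1.39 × 3.4 = 3.261 m³/s
w_5 = (12.3 − 5.9)/2 = 3.2 m; q_5 = 0.57 × 1.04 × 3.2 = 1.897 m³/s
w_6 = (13.7 − 11.4)/2 = 1.15 m; q_6 = 0.62 × 0.82 × 1.15 = 0.5847 m³/s
Stations 1, 7 contribute zero (depth or velocity is 0).
Q = Σ qᵢ = 8.849 m³/s

8.85 m³/s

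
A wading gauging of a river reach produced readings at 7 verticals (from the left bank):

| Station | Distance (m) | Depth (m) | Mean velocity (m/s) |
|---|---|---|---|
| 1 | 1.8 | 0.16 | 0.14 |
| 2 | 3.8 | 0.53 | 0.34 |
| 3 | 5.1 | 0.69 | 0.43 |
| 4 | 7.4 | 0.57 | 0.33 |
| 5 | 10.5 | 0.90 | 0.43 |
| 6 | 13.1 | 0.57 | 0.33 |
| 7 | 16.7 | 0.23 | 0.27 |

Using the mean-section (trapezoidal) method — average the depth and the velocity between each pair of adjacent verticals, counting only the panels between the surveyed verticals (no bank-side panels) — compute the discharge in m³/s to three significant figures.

Panel 1-2: Δb = 2 m, d̄ = (0.16+0.53)/2 = 0.345, v̄ = (0.14+0.34)/2 = 0.24 → q = 2×0.345×0.24 = 0.1656 m³/s
Panel 2-3: Δb = 1.3 m, d̄ = (0.53+0.69)/2 = 0.61, v̄ = (0.34+0.43)/2 = 0.385 → q = 1.3×0.61×0.385 = 0.3053 m³/s
Panel 3-4: Δb = 2.3 m, d̄ = (0.69+0.57)/2 = 0.63, v̄ = (0.43+0.33)/2 = 0.38 → q = 2.3×0.63×0.38 = 0.5506 m³/s
Panel 4-5: Δb = 3.1 m, d̄ = (0.57+0.90)/2 = 0.735, v̄ = (0.33+0.43)/2 = 0.38 → q = 3.1×0.735×0.38 = 0.8658 m³/s
Panel 5-6: Δb = 2.6 m, d̄ = (0.90+0.57)/2 = 0.735, v̄ = (0.43+0.33)/2 = 0.38 → q = 2.6×0.735×0.38 = 0.7262 m³/s
Panel 6-7: Δb = 3.6 m, d̄ = (0.57+0.23)/2 = 0.4, v̄ = (0.33+0.27)/2 = 0.3 → q = 3.6×0.4×0.3 = 0.4320 m³/s
Q = Σ q = 3.046 m³/s

3.05 m³/s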